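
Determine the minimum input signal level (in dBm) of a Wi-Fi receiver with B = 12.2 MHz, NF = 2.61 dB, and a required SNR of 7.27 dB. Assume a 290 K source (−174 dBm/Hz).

Sensitivity = −174 + 10 log₁₀(B) + NF + SNR_min
= −174 + 70.86 + 2.61 + 7.27
= −93.26 dBm → −93.3 dBm

−93.3 dBm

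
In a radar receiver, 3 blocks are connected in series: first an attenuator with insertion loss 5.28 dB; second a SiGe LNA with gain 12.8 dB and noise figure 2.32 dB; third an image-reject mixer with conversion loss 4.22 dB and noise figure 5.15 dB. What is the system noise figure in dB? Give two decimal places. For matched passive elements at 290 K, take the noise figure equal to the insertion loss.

Convert to linear (a loss of L dB is a gain of −L dB): F_i = 10^(NF_i/10), G_i = 10^(G_i,dB/10)
  Stage 1: F_1 = 10^(5.28/10) = 3.373, G_1 = 10^(−5.28/10) = 0.2965
  Stage 2: F_2 = 10^(2.32/10) = 1.706, G_2 = 10^(12.8/10) = 19.05
  Stage 3: F_3 = 10^(5.15/10) = 3.273, G_3 = 10^(−4.22/10) = 0.3784
Friis cascade:
  F = 3.373 + (1.706 − 1)/0.2965 + (3.273 − 1)/5.649 = 6.157
NF = 10 log₁₀(6.157) = 7.89 dB

7.89 dB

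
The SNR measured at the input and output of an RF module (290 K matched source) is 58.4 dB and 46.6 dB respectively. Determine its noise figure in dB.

11.8 dB

NF (dB) = SNR_in(dB) − SNR_out(dB) when the source is at T₀
NF = 58.4 − 46.6 = 11.8 dB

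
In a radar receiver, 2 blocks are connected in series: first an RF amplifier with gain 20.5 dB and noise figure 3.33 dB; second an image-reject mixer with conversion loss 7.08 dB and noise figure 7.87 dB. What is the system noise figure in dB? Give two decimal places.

Convert to linear (a loss of L dB is a gain of −L dB): F_i = 10^(NF_i/10), G_i = 10^(G_i,dB/10)
  Stage 1: F_1 = 10^(3.33/10) = 2.153, G_1 = 10^(20.5/10) = 112.2
  Stage 2: F_2 = 10^(7.87/10) = 6.124, G_2 = 10^(−7.08/10) = 0.1959
Friis cascade:
  F = 2.153 + (6.124 − 1)/112.2 = 2.198
NF = 10 log₁₀(2.198) = 3.42 dB

3.42 dB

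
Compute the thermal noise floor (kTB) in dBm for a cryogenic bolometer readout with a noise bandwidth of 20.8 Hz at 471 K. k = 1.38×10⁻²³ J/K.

−158.7 dBm

P_n = kTB = 1.38×10⁻²³ × 471 × 2.08×10¹ = 1.35×10⁻¹⁹ W
In dBm: 10 log₁₀(1.35×10⁻¹⁹ / 10⁻³) = −158.7 dBm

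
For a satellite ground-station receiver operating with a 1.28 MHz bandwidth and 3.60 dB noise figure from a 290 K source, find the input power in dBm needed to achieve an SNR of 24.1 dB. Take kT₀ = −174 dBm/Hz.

Sensitivity = −174 + 10 log₁₀(B) + NF + SNR_min
= −174 + 61.07 + 3.60 + 24.1
= −85.23 dBm → −85.2 dBm

−85.2 dBm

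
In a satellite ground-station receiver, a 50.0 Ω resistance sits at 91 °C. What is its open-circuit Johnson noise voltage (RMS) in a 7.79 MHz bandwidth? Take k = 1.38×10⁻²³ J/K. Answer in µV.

2.80 µV

T = 91 °C + 273.15 = 364.15 K
V_n = √(4kTRB)
4kTRB = 4 × 1.38×10⁻²³ × 364.15 × 5.00×10¹ × 7.79×10⁶ = 7.83×10⁻¹² V²
V_n = √(7.83×10⁻¹²) = 2.80×10⁻⁶ V = 2.80 µV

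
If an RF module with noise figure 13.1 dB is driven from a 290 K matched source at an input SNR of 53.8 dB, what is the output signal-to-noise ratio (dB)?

By definition F = SNR_in/SNR_out, so in dB: SNR_out = SNR_in − NF
SNR_out = 53.8 − 13.1 = 40.7 dB

40.7 dB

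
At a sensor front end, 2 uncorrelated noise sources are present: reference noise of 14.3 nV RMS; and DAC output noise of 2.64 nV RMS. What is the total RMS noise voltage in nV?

14.5 nV

Uncorrelated sources add in power (mean-square): V_tot = √(ΣV_i²)
V_tot = √[(1.43×10⁻⁸)² + (2.64×10⁻⁹)²] = 1.45×10⁻⁸ V = 14.5 nV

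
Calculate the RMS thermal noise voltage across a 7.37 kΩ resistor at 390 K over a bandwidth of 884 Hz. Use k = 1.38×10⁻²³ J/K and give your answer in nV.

375 nV

V_n = √(4kTRB)
4kTRB = 4 × 1.38×10⁻²³ × 390 × 7.37×10³ × 8.84×10² = 1.40×10⁻¹³ V²
V_n = √(1.40×10⁻¹³) = 3.75×10⁻⁷ V = 375 nV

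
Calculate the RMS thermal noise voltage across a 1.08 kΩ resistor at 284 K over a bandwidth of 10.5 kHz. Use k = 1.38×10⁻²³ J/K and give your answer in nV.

422 nV

V_n = √(4kTRB)
4kTRB = 4 × 1.38×10⁻²³ × 284 × 1.08×10³ × 1.05×10⁴ = 1.78×10⁻¹³ V²
V_n = √(1.78×10⁻¹³) = 4.22×10⁻⁷ V = 422 nV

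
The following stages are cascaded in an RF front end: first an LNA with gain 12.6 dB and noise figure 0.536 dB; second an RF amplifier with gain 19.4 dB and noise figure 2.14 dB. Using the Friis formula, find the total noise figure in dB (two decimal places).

Convert to linear (a loss of L dB is a gain of −L dB): F_i = 10^(NF_i/10), G_i = 10^(G_i,dB/10)
  Stage 1: F_1 = 10^(0.536/10) = 1.131, G_1 = 10^(12.6/10) = 18.20
  Stage 2: F_2 = 10^(2.14/10) = 1.637, G_2 = 10^(19.4/10) = 87.10
Friis cascade:
  F = 1.131 + (1.637 − 1)/18.20 = 1.166
NF = 10 log₁₀(1.166) = 0.67 dB

0.67 dB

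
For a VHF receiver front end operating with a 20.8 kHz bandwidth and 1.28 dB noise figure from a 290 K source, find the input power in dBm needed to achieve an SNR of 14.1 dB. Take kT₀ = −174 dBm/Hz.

Sensitivity = −174 + 10 log₁₀(B) + NF + SNR_min
= −174 + 43.18 + 1.28 + 14.1
= −115.44 dBm → −115.4 dBm

−115.4 dBm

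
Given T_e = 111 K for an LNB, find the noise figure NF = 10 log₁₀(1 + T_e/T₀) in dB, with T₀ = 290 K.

F = 1 + T_e/T₀ = 1 + 111/290 = 1.38276
NF = 10 log₁₀(1.38276) = 1.41 dB

1.41 dB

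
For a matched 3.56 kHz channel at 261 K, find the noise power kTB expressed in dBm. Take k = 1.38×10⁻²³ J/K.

P_n = kTB = 1.38×10⁻²³ × 261 × 3.56×10³ = 1.28×10⁻¹⁷ W
In dBm: 10 log₁₀(1.28×10⁻¹⁷ / 10⁻³) = −138.9 dBm

−138.9 dBm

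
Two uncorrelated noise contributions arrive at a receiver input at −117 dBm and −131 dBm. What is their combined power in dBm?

−116.8 dBm

Convert to linear, add, convert back:
P₁ = 2.00×10⁻¹⁵ W, P₂ = 7.94×10⁻¹⁷ W
P_tot = 2.07×10⁻¹⁵ W → 10 log₁₀(P_tot / 10⁻³) = −116.8 dBm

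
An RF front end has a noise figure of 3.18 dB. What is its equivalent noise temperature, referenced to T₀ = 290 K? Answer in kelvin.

313 K

F = 10^(3.18/10) = 2.0797
T_e = (F − 1)·T₀ = (2.0797 − 1) × 290 = 313 K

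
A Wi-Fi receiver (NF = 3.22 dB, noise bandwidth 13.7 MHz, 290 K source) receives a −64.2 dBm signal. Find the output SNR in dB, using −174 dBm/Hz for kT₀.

35.2 dB

Noise floor: N = −174 + 10 log₁₀(B) + NF
10 log₁₀(1.37×10⁷) = 71.37 dB
N = −174 + 71.37 + 3.22 = −99.41 dBm
SNR = P_sig − N = −64.2 − (−99.41) = 35.21 dB → 35.2 dB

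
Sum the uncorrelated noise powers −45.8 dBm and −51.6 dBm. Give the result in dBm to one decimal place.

Convert to linear, add, convert back:
P₁ = 2.63×10⁻⁸ W, P₂ = 6.92×10⁻⁹ W
P_tot = 3.32×10⁻⁸ W → 10 log₁₀(P_tot / 10⁻³) = −44.8 dBm

−44.8 dBm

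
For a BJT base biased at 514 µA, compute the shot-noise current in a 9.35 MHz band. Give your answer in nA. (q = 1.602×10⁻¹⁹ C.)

39.2 nA

I_n = √(2qI·B)
2qI·B = 2 × 1.602×10⁻¹⁹ × 5.14×10⁻⁴ × 9.35×10⁶ = 1.54×10⁻¹⁵ A²
I_n = √(1.54×10⁻¹⁵) = 3.92×10⁻⁸ A = 39.2 nA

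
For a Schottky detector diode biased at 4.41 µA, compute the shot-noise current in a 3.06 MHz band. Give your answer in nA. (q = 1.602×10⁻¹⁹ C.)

I_n = √(2qI·B)
2qI·B = 2 × 1.602×10⁻¹⁹ × 4.41×10⁻⁶ × 3.06×10⁶ = 4.32×10⁻¹⁸ A²
I_n = √(4.32×10⁻¹⁸) = 2.08×10⁻⁹ A = 2.08 nA

2.08 nA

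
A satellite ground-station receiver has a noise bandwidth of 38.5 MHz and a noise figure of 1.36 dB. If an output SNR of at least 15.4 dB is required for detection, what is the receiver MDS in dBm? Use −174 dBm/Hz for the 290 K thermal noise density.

−81.4 dBm

Sensitivity = −174 + 10 log₁₀(B) + NF + SNR_min
= −174 + 75.85 + 1.36 + 15.4
= −81.39 dBm → −81.4 dBm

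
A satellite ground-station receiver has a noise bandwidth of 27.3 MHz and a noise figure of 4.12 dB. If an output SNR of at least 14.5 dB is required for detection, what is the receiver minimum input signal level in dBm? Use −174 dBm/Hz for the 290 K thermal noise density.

Sensitivity = −174 + 10 log₁₀(B) + NF + SNR_min
= −174 + 74.36 + 4.12 + 14.5
= −81.02 dBm → −81.0 dBm

−81.0 dBm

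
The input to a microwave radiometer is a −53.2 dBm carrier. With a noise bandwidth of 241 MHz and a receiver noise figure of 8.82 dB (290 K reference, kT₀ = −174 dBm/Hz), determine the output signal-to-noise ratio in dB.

Noise floor: N = −174 + 10 log₁₀(B) + NF
10 log₁₀(2.41×10⁸) = 83.82 dB
N = −174 + 83.82 + 8.82 = −81.36 dBm
SNR = P_sig − N = −53.2 − (−81.36) = 28.16 dB → 28.2 dB

28.2 dB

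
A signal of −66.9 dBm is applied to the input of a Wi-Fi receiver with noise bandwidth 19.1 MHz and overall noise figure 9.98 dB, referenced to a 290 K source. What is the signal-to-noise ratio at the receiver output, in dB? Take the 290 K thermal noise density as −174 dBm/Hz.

Noise floor: N = −174 + 10 log₁₀(B) + NF
10 log₁₀(1.91×10⁷) = 72.81 dB
N = −174 + 72.81 + 9.98 = −91.21 dBm
SNR = P_sig − N = −66.9 − (−91.21) = 24.31 dB → 24.3 dB

24.3 dB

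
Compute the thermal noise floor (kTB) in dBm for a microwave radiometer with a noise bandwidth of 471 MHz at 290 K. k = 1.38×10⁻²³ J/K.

−87.2 dBm

P_n = kTB = 1.38×10⁻²³ × 290 × 4.71×10⁸ = 1.88×10⁻¹² W
In dBm: 10 log₁₀(1.88×10⁻¹² / 10⁻³) = −87.2 dBm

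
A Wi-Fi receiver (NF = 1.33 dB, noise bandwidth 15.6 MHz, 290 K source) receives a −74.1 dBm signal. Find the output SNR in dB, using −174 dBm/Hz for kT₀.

26.6 dB

Noise floor: N = −174 + 10 log₁₀(B) + NF
10 log₁₀(1.56×10⁷) = 71.93 dB
N = −174 + 71.93 + 1.33 = −100.74 dBm
SNR = P_sig − N = −74.1 − (−100.74) = 26.64 dB → 26.6 dB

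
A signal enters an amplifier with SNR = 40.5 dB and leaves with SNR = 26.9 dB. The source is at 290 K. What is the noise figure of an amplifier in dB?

NF (dB) = SNR_in(dB) − SNR_out(dB) when the source is at T₀
NF = 40.5 − 26.9 = 13.6 dB

13.6 dB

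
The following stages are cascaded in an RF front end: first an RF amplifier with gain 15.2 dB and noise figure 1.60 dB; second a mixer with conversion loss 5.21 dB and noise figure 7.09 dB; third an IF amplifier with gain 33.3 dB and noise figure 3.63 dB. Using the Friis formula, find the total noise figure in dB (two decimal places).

2.31 dB

Convert to linear (a loss of L dB is a gain of −L dB): F_i = 10^(NF_i/10), G_i = 10^(G_i,dB/10)
  Stage 1: F_1 = 10^(1.60/10) = 1.445, G_1 = 10^(15.2/10) = 33.11
  Stage 2: F_2 = 10^(7.09/10) = 5.117, G_2 = 10^(−5.21/10) = 0.3013
  Stage 3: F_3 = 10^(3.63/10) = 2.307, G_3 = 10^(33.3/10) = 2138
Friis cascade:
  F = 1.445 + (5.117 − 1)/33.11 + (2.307 − 1)/9.977 = 1.701
NF = 10 log₁₀(1.701) = 2.31 dB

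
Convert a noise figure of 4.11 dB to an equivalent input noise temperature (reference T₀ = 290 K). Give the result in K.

457 K

F = 10^(4.11/10) = 2.57632
T_e = (F − 1)·T₀ = (2.57632 − 1) × 290 = 457 K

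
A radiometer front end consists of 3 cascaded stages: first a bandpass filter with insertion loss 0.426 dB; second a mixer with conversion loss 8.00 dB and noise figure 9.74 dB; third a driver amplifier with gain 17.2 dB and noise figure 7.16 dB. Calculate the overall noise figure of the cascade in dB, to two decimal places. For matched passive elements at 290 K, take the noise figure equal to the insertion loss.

Convert to linear (a loss of L dB is a gain of −L dB): F_i = 10^(NF_i/10), G_i = 10^(G_i,dB/10)
  Stage 1: F_1 = 10^(0.426/10) = 1.103, G_1 = 10^(−0.426/10) = 0.9066
  Stage 2: F_2 = 10^(9.74/10) = 9.419, G_2 = 10^(−8.00/10) = 0.1585
  Stage 3: F_3 = 10^(7.16/10) = 5.200, G_3 = 10^(17.2/10) = 52.48
Friis cascade:
  F = 1.103 + (9.419 − 1)/0.9066 + (5.200 − 1)/0.1437 = 39.62
NF = 10 log₁₀(39.62) = 15.98 dB

15.98 dB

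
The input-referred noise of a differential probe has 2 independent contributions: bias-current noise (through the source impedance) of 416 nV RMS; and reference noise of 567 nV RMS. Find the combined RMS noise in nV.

Uncorrelated sources add in power (mean-square): V_tot = √(ΣV_i²)
V_tot = √[(4.16×10⁻⁷)² + (5.67×10⁻⁷)²] = 7.03×10⁻⁷ V = 703 nV

703 nV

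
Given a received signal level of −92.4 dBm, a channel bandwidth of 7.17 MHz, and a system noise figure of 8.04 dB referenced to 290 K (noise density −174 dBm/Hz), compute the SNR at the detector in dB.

Noise floor: N = −174 + 10 log₁₀(B) + NF
10 log₁₀(7.17×10⁶) = 68.56 dB
N = −174 + 68.56 + 8.04 = −97.40 dBm
SNR = P_sig − N = −92.4 − (−97.40) = 5.00 dB → 5.0 dB

5.0 dB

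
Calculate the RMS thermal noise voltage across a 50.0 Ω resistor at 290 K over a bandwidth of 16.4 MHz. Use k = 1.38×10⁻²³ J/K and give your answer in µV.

V_n = √(4kTRB)
4kTRB = 4 × 1.38×10⁻²³ × 290 × 5.00×10¹ × 1.64×10⁷ = 1.31×10⁻¹¹ V²
V_n = √(1.31×10⁻¹¹) = 3.62×10⁻⁶ V = 3.62 µV

3.62 µV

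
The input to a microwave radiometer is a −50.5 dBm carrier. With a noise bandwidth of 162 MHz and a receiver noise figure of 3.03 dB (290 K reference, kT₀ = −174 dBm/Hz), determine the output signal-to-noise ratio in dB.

38.4 dB

Noise floor: N = −174 + 10 log₁₀(B) + NF
10 log₁₀(1.62×10⁸) = 82.1 dB
N = −174 + 82.1 + 3.03 = −88.87 dBm
SNR = P_sig − N = −50.5 − (−88.87) = 38.37 dB → 38.4 dB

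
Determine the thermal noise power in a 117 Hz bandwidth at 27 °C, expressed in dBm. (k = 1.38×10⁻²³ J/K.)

T = 27 °C + 273.15 = 300.15 K
P_n = kTB = 1.38×10⁻²³ × 300.15 × 1.17×10² = 4.85×10⁻¹⁹ W
In dBm: 10 log₁₀(4.85×10⁻¹⁹ / 10⁻³) = −153.1 dBm

−153.1 dBm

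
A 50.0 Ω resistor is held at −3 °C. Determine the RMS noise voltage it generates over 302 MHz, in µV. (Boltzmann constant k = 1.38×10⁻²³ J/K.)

T = −3 °C + 273.15 = 270.15 K
V_n = √(4kTRB)
4kTRB = 4 × 1.38×10⁻²³ × 270.15 × 5.00×10¹ × 3.02×10⁸ = 2.25×10⁻¹⁰ V²
V_n = √(2.25×10⁻¹⁰) = 1.50×10⁻⁵ V = 15.0 µV

15.0 µV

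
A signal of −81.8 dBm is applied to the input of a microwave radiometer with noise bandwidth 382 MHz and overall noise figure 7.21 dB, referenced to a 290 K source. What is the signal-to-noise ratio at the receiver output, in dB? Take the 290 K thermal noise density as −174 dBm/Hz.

Noise floor: N = −174 + 10 log₁₀(B) + NF
10 log₁₀(3.82×10⁸) = 85.82 dB
N = −174 + 85.82 + 7.21 = −80.97 dBm
SNR = P_sig − N = −81.8 − (−80.97) = −0.83 dB → −0.8 dB

−0.8 dB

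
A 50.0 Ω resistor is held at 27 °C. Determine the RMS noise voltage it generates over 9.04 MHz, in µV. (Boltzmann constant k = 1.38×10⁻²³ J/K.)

T = 27 °C + 273.15 = 300.15 K
V_n = √(4kTRB)
4kTRB = 4 × 1.38×10⁻²³ × 300.15 × 5.00×10¹ × 9.04×10⁶ = 7.49×10⁻¹² V²
V_n = √(7.49×10⁻¹²) = 2.74×10⁻⁶ V = 2.74 µV

2.74 µV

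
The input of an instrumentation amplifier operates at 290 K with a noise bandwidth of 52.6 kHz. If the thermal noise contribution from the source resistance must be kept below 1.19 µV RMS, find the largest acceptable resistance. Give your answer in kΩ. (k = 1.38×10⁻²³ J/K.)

Johnson–Nyquist: V_n = √(4kTRB) ⇒ R = V_n² / (4kTB)
4kTB = 4 × 1.38×10⁻²³ × 290 × 5.26×10⁴ = 8.42×10⁻¹⁶
R = (1.19×10⁻⁶)² / 8.42×10⁻¹⁶ = 1.68×10³ Ω = 1.68 kΩ

1.68 kΩ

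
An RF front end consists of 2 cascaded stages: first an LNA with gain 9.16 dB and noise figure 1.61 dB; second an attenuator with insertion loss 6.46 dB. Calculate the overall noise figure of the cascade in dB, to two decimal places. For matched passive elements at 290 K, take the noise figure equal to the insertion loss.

2.71 dB

Convert to linear (a loss of L dB is a gain of −L dB): F_i = 10^(NF_i/10), G_i = 10^(G_i,dB/10)
  Stage 1: F_1 = 10^(1.61/10) = 1.449, G_1 = 10^(9.16/10) = 8.241
  Stage 2: F_2 = 10^(6.46/10) = 4.426, G_2 = 10^(−6.46/10) = 0.2259
Friis cascade:
  F = 1.449 + (4.426 − 1)/8.241 = 1.864
NF = 10 log₁₀(1.864) = 2.71 dB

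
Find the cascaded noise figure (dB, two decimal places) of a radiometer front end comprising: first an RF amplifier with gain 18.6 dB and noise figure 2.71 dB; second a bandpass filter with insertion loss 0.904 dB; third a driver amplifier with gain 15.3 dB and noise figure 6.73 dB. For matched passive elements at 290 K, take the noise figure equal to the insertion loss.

Convert to linear (a loss of L dB is a gain of −L dB): F_i = 10^(NF_i/10), G_i = 10^(G_i,dB/10)
  Stage 1: F_1 = 10^(2.71/10) = 1.866, G_1 = 10^(18.6/10) = 72.44
  Stage 2: F_2 = 10^(0.904/10) = 1.231, G_2 = 10^(−0.904/10) = 0.8121
  Stage 3: F_3 = 10^(6.73/10) = 4.710, G_3 = 10^(15.3/10) = 33.88
Friis cascade:
  F = 1.866 + (1.231 − 1)/72.44 + (4.710 − 1)/58.83 = 1.933
NF = 10 log₁₀(1.933) = 2.86 dB

2.86 dB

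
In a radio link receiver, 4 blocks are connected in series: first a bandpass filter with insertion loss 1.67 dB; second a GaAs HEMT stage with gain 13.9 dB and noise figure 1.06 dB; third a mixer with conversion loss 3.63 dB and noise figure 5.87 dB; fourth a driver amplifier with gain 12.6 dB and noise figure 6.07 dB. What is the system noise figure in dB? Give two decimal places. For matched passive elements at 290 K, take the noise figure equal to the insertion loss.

Convert to linear (a loss of L dB is a gain of −L dB): F_i = 10^(NF_i/10), G_i = 10^(G_i,dB/10)
  Stage 1: F_1 = 10^(1.67/10) = 1.469, G_1 = 10^(−1.67/10) = 0.6808
  Stage 2: F_2 = 10^(1.06/10) = 1.276, G_2 = 10^(13.9/10) = 24.55
  Stage 3: F_3 = 10^(5.87/10) = 3.864, G_3 = 10^(−3.63/10) = 0.4335
  Stage 4: F_4 = 10^(6.07/10) = 4.046, G_4 = 10^(12.6/10) = 18.20
Friis cascade:
  F = 1.469 + (1.276 − 1)/0.6808 + (3.864 − 1)/16.71 + (4.046 − 1)/7.244 = 2.467
NF = 10 log₁₀(2.467) = 3.92 dB

3.92 dB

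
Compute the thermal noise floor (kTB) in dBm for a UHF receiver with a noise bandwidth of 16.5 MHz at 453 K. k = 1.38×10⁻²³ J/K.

−99.9 dBm

P_n = kTB = 1.38×10⁻²³ × 453 × 1.65×10⁷ = 1.03×10⁻¹³ W
In dBm: 10 log₁₀(1.03×10⁻¹³ / 10⁻³) = −99.9 dBm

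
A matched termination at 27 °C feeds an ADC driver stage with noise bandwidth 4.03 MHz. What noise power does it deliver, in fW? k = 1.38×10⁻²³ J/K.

16.7 fW

T = 27 °C + 273.15 = 300.15 K
P_n = kTB = 1.38×10⁻²³ × 300.15 × 4.03×10⁶ = 1.67×10⁻¹⁴ W = 16.7 fW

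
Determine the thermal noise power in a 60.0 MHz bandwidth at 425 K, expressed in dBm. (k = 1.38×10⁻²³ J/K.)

−94.5 dBm

P_n = kTB = 1.38×10⁻²³ × 425 × 6.00×10⁷ = 3.52×10⁻¹³ W
In dBm: 10 log₁₀(3.52×10⁻¹³ / 10⁻³) = −94.5 dBm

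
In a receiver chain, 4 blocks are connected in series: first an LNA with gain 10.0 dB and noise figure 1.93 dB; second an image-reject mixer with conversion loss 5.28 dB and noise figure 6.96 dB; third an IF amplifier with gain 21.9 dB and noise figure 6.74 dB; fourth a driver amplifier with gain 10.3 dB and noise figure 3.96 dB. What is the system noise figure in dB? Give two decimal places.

Convert to linear (a loss of L dB is a gain of −L dB): F_i = 10^(NF_i/10), G_i = 10^(G_i,dB/10)
  Stage 1: F_1 = 10^(1.93/10) = 1.560, G_1 = 10^(10.0/10) = 10.00
  Stage 2: F_2 = 10^(6.96/10) = 4.966, G_2 = 10^(−5.28/10) = 0.2965
  Stage 3: F_3 = 10^(6.74/10) = 4.721, G_3 = 10^(21.9/10) = 154.9
  Stage 4: F_4 = 10^(3.96/10) = 2.489, G_4 = 10^(10.3/10) = 10.72
Friis cascade:
  F = 1.560 + (4.966 − 1)/10.00 + (4.721 − 1)/2.965 + (2.489 − 1)/459.2 = 3.214
NF = 10 log₁₀(3.214) = 5.07 dB

5.07 dB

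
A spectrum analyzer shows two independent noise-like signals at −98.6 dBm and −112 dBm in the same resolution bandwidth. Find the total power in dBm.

−98.4 dBm

Convert to linear, add, convert back:
P₁ = 1.38×10⁻¹³ W, P₂ = 6.31×10⁻¹⁵ W
P_tot = 1.44×10⁻¹³ W → 10 log₁₀(P_tot / 10⁻³) = −98.4 dBm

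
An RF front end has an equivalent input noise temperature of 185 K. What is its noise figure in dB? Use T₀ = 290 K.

2.14 dB

F = 1 + T_e/T₀ = 1 + 185/290 = 1.63793
NF = 10 log₁₀(1.63793) = 2.14 dB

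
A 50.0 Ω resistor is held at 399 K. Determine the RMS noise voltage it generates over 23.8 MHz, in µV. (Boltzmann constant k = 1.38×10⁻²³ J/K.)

5.12 µV

V_n = √(4kTRB)
4kTRB = 4 × 1.38×10⁻²³ × 399 × 5.00×10¹ × 2.38×10⁷ = 2.62×10⁻¹¹ V²
V_n = √(2.62×10⁻¹¹) = 5.12×10⁻⁶ V = 5.12 µV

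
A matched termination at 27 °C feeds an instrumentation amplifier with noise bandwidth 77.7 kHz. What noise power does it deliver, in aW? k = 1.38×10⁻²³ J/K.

T = 27 °C + 273.15 = 300.15 K
P_n = kTB = 1.38×10⁻²³ × 300.15 × 7.77×10⁴ = 3.22×10⁻¹⁶ W = 322 aW

322 aW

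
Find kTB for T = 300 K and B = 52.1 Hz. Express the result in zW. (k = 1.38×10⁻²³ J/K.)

216 zW

P_n = kTB = 1.38×10⁻²³ × 300 × 5.21×10¹ = 2.16×10⁻¹⁹ W = 216 zW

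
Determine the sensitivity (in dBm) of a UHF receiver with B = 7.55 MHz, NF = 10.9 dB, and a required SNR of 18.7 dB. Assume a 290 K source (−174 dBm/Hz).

Sensitivity = −174 + 10 log₁₀(B) + NF + SNR_min
= −174 + 68.78 + 10.9 + 18.7
= −75.62 dBm → −75.6 dBm

−75.6 dBm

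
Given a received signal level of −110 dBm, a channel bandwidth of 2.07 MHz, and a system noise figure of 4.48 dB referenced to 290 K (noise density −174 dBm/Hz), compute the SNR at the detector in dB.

Noise floor: N = −174 + 10 log₁₀(B) + NF
10 log₁₀(2.07×10⁶) = 63.16 dB
N = −174 + 63.16 + 4.48 = −106.36 dBm
SNR = P_sig − N = −110 − (−106.36) = −3.64 dB → −3.6 dB

−3.6 dB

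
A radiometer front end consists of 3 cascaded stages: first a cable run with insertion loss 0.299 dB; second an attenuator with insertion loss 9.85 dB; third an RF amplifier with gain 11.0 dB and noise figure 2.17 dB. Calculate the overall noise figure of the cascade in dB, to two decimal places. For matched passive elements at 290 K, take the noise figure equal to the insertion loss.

12.32 dB

Convert to linear (a loss of L dB is a gain of −L dB): F_i = 10^(NF_i/10), G_i = 10^(G_i,dB/10)
  Stage 1: F_1 = 10^(0.299/10) = 1.071, G_1 = 10^(−0.299/10) = 0.9335
  Stage 2: F_2 = 10^(9.85/10) = 9.661, G_2 = 10^(−9.85/10) = 0.1035
  Stage 3: F_3 = 10^(2.17/10) = 1.648, G_3 = 10^(11.0/10) = 12.59
Friis cascade:
  F = 1.071 + (9.661 − 1)/0.9335 + (1.648 − 1)/0.09663 = 17.06
NF = 10 log₁₀(17.06) = 12.32 dB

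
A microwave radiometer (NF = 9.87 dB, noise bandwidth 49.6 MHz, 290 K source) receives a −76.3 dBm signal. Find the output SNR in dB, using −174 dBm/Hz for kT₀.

Noise floor: N = −174 + 10 log₁₀(B) + NF
10 log₁₀(4.96×10⁷) = 76.95 dB
N = −174 + 76.95 + 9.87 = −87.18 dBm
SNR = P_sig − N = −76.3 − (−87.18) = 10.88 dB → 10.9 dB

10.9 dB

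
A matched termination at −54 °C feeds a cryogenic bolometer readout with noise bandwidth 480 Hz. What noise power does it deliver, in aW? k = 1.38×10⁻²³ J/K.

1.45 aW

T = −54 °C + 273.15 = 219.15 K
P_n = kTB = 1.38×10⁻²³ × 219.15 × 4.80×10² = 1.45×10⁻¹⁸ W = 1.45 aW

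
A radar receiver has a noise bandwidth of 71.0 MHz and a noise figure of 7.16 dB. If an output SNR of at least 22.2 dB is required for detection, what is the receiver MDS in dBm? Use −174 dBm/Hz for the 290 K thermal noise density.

Sensitivity = −174 + 10 log₁₀(B) + NF + SNR_min
= −174 + 78.51 + 7.16 + 22.2
= −66.13 dBm → −66.1 dBm

−66.1 dBm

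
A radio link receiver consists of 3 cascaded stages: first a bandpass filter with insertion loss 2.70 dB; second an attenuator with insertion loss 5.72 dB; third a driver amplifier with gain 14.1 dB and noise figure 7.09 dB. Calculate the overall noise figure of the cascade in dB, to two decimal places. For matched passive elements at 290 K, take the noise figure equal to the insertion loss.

15.51 dB

Convert to linear (a loss of L dB is a gain of −L dB): F_i = 10^(NF_i/10), G_i = 10^(G_i,dB/10)
  Stage 1: F_1 = 10^(2.70/10) = 1.862, G_1 = 10^(−2.70/10) = 0.5370
  Stage 2: F_2 = 10^(5.72/10) = 3.733, G_2 = 10^(−5.72/10) = 0.2679
  Stage 3: F_3 = 10^(7.09/10) = 5.117, G_3 = 10^(14.1/10) = 25.70
Friis cascade:
  F = 1.862 + (3.733 − 1)/0.5370 + (5.117 − 1)/0.1439 = 35.56
NF = 10 log₁₀(35.56) = 15.51 dB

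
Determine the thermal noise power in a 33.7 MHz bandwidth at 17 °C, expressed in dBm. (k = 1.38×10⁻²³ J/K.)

−98.7 dBm

T = 17 °C + 273.15 = 290.15 K
P_n = kTB = 1.38×10⁻²³ × 290.15 × 3.37×10⁷ = 1.35×10⁻¹³ W
In dBm: 10 log₁₀(1.35×10⁻¹³ / 10⁻³) = −98.7 dBm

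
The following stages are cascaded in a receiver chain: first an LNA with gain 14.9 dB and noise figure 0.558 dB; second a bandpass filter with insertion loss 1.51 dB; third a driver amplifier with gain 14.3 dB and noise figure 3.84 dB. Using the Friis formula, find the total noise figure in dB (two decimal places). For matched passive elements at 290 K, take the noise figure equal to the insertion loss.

Convert to linear (a loss of L dB is a gain of −L dB): F_i = 10^(NF_i/10), G_i = 10^(G_i,dB/10)
  Stage 1: F_1 = 10^(0.558/10) = 1.137, G_1 = 10^(14.9/10) = 30.90
  Stage 2: F_2 = 10^(1.51/10) = 1.416, G_2 = 10^(−1.51/10) = 0.7063
  Stage 3: F_3 = 10^(3.84/10) = 2.421, G_3 = 10^(14.3/10) = 26.92
Friis cascade:
  F = 1.137 + (1.416 − 1)/30.90 + (2.421 − 1)/21.83 = 1.216
NF = 10 log₁₀(1.216) = 0.85 dB

0.85 dB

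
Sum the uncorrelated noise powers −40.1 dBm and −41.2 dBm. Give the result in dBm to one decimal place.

Convert to linear, add, convert back:
P₁ = 9.77×10⁻⁸ W, P₂ = 7.59×10⁻⁸ W
P_tot = 1.74×10⁻⁷ W → 10 log₁₀(P_tot / 10⁻³) = −37.6 dBm

−37.6 dBm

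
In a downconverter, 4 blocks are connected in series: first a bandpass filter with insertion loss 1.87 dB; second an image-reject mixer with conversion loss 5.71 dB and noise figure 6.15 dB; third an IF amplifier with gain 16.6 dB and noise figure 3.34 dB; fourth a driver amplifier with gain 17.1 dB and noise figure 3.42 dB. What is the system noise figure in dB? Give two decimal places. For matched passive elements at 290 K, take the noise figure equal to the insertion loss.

Convert to linear (a loss of L dB is a gain of −L dB): F_i = 10^(NF_i/10), G_i = 10^(G_i,dB/10)
  Stage 1: F_1 = 10^(1.87/10) = 1.538, G_1 = 10^(−1.87/10) = 0.6501
  Stage 2: F_2 = 10^(6.15/10) = 4.121, G_2 = 10^(−5.71/10) = 0.2685
  Stage 3: F_3 = 10^(3.34/10) = 2.158, G_3 = 10^(16.6/10) = 45.71
  Stage 4: F_4 = 10^(3.42/10) = 2.198, G_4 = 10^(17.1/10) = 51.29
Friis cascade:
  F = 1.538 + (4.121 − 1)/0.6501 + (2.158 − 1)/0.1746 + (2.198 − 1)/7.980 = 13.12
NF = 10 log₁₀(13.12) = 11.18 dB

11.18 dB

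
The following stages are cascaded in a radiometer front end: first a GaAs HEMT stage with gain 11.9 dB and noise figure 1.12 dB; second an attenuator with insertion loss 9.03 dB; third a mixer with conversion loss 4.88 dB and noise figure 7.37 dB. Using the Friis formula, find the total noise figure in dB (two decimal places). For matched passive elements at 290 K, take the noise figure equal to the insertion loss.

6.07 dB

Convert to linear (a loss of L dB is a gain of −L dB): F_i = 10^(NF_i/10), G_i = 10^(G_i,dB/10)
  Stage 1: F_1 = 10^(1.12/10) = 1.294, G_1 = 10^(11.9/10) = 15.49
  Stage 2: F_2 = 10^(9.03/10) = 7.998, G_2 = 10^(−9.03/10) = 0.1250
  Stage 3: F_3 = 10^(7.37/10) = 5.458, G_3 = 10^(−4.88/10) = 0.3251
Friis cascade:
  F = 1.294 + (7.998 − 1)/15.49 + (5.458 − 1)/1.936 = 4.048
NF = 10 log₁₀(4.048) = 6.07 dB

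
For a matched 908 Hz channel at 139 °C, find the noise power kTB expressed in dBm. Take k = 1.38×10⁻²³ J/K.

T = 139 °C + 273.15 = 412.15 K
P_n = kTB = 1.38×10⁻²³ × 412.15 × 9.08×10² = 5.16×10⁻¹⁸ W
In dBm: 10 log₁₀(5.16×10⁻¹⁸ / 10⁻³) = −142.9 dBm

−142.9 dBm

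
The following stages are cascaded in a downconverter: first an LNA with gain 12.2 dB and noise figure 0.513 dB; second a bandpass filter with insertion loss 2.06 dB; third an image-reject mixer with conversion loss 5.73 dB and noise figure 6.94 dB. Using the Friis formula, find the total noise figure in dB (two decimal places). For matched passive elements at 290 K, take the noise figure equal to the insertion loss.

1.89 dB

Convert to linear (a loss of L dB is a gain of −L dB): F_i = 10^(NF_i/10), G_i = 10^(G_i,dB/10)
  Stage 1: F_1 = 10^(0.513/10) = 1.125, G_1 = 10^(12.2/10) = 16.60
  Stage 2: F_2 = 10^(2.06/10) = 1.607, G_2 = 10^(−2.06/10) = 0.6223
  Stage 3: F_3 = 10^(6.94/10) = 4.943, G_3 = 10^(−5.73/10) = 0.2673
Friis cascade:
  F = 1.125 + (1.607 − 1)/16.60 + (4.943 − 1)/10.33 = 1.544
NF = 10 log₁₀(1.544) = 1.89 dB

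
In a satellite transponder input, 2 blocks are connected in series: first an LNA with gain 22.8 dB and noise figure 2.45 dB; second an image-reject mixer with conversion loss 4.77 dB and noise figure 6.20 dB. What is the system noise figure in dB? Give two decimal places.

Convert to linear (a loss of L dB is a gain of −L dB): F_i = 10^(NF_i/10), G_i = 10^(G_i,dB/10)
  Stage 1: F_1 = 10^(2.45/10) = 1.758, G_1 = 10^(22.8/10) = 190.5
  Stage 2: F_2 = 10^(6.20/10) = 4.169, G_2 = 10^(−4.77/10) = 0.3334
Friis cascade:
  F = 1.758 + (4.169 − 1)/190.5 = 1.775
NF = 10 log₁₀(1.775) = 2.49 dB

2.49 dB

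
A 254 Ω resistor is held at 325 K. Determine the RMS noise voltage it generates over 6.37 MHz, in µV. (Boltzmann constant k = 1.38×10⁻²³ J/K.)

5.39 µV

V_n = √(4kTRB)
4kTRB = 4 × 1.38×10⁻²³ × 325 × 2.54×10² × 6.37×10⁶ = 2.90×10⁻¹¹ V²
V_n = √(2.90×10⁻¹¹) = 5.39×10⁻⁶ V = 5.39 µV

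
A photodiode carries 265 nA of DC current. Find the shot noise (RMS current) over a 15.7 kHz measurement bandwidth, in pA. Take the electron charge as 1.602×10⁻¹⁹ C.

I_n = √(2qI·B)
2qI·B = 2 × 1.602×10⁻¹⁹ × 2.65×10⁻⁷ × 1.57×10⁴ = 1.33×10⁻²¹ A²
I_n = √(1.33×10⁻²¹) = 3.65×10⁻¹¹ A = 36.5 pA

36.5 pA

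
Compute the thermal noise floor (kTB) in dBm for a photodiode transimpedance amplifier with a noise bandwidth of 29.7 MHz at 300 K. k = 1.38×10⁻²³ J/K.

P_n = kTB = 1.38×10⁻²³ × 300 × 2.97×10⁷ = 1.23×10⁻¹³ W
In dBm: 10 log₁₀(1.23×10⁻¹³ / 10⁻³) = −99.1 dBm

−99.1 dBm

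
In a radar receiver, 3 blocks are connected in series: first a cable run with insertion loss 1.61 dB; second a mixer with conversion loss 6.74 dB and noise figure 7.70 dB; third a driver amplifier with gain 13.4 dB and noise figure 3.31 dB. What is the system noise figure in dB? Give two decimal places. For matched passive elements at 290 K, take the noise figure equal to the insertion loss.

12.13 dB

Convert to linear (a loss of L dB is a gain of −L dB): F_i = 10^(NF_i/10), G_i = 10^(G_i,dB/10)
  Stage 1: F_1 = 10^(1.61/10) = 1.449, G_1 = 10^(−1.61/10) = 0.6902
  Stage 2: F_2 = 10^(7.70/10) = 5.888, G_2 = 10^(−6.74/10) = 0.2118
  Stage 3: F_3 = 10^(3.31/10) = 2.143, G_3 = 10^(13.4/10) = 21.88
Friis cascade:
  F = 1.449 + (5.888 − 1)/0.6902 + (2.143 − 1)/0.1462 = 16.35
NF = 10 log₁₀(16.35) = 12.13 dB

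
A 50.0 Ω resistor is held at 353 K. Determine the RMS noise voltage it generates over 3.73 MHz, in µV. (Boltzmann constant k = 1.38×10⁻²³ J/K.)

V_n = √(4kTRB)
4kTRB = 4 × 1.38×10⁻²³ × 353 × 5.00×10¹ × 3.73×10⁶ = 3.63×10⁻¹² V²
V_n = √(3.63×10⁻¹²) = 1.91×10⁻⁶ V = 1.91 µV

1.91 µV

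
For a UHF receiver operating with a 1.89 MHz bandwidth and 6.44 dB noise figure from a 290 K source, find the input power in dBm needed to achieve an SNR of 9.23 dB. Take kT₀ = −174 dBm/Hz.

−95.6 dBm

Sensitivity = −174 + 10 log₁₀(B) + NF + SNR_min
= −174 + 62.76 + 6.44 + 9.23
= −95.57 dBm → −95.6 dBm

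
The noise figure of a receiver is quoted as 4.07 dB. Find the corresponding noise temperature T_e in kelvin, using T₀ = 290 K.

450 K

F = 10^(4.07/10) = 2.5527
T_e = (F − 1)·T₀ = (2.5527 − 1) × 290 = 450 K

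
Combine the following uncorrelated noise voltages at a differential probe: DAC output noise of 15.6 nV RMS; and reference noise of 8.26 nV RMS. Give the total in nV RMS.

17.7 nV

Uncorrelated sources add in power (mean-square): V_tot = √(ΣV_i²)
V_tot = √[(1.56×10⁻⁸)² + (8.26×10⁻⁹)²] = 1.77×10⁻⁸ V = 17.7 nV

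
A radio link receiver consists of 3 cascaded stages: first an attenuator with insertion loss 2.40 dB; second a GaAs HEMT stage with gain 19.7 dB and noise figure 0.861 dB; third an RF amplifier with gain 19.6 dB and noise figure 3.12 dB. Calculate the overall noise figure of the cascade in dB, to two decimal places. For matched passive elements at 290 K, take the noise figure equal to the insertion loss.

Convert to linear (a loss of L dB is a gain of −L dB): F_i = 10^(NF_i/10), G_i = 10^(G_i,dB/10)
  Stage 1: F_1 = 10^(2.40/10) = 1.738, G_1 = 10^(−2.40/10) = 0.5754
  Stage 2: F_2 = 10^(0.861/10) = 1.219, G_2 = 10^(19.7/10) = 93.33
  Stage 3: F_3 = 10^(3.12/10) = 2.051, G_3 = 10^(19.6/10) = 91.20
Friis cascade:
  F = 1.738 + (1.219 − 1)/0.5754 + (2.051 − 1)/53.70 = 2.138
NF = 10 log₁₀(2.138) = 3.30 dB

3.30 dB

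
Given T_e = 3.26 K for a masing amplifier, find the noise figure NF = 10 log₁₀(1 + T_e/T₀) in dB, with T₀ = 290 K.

0.049 dB

F = 1 + T_e/T₀ = 1 + 3.26/290 = 1.01124
NF = 10 log₁₀(1.01124) = 0.049 dB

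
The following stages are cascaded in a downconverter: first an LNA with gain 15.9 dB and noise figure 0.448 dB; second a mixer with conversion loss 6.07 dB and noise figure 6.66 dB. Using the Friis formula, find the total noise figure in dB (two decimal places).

Convert to linear (a loss of L dB is a gain of −L dB): F_i = 10^(NF_i/10), G_i = 10^(G_i,dB/10)
  Stage 1: F_1 = 10^(0.448/10) = 1.109, G_1 = 10^(15.9/10) = 38.90
  Stage 2: F_2 = 10^(6.66/10) = 4.634, G_2 = 10^(−6.07/10) = 0.2472
Friis cascade:
  F = 1.109 + (4.634 − 1)/38.90 = 1.202
NF = 10 log₁₀(1.202) = 0.80 dB

0.80 dB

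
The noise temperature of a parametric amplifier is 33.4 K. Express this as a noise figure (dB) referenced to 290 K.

F = 1 + T_e/T₀ = 1 + 33.4/290 = 1.11517
NF = 10 log₁₀(1.11517) = 0.473 dB

0.473 dB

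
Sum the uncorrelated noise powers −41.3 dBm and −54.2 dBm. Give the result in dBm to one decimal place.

Convert to linear, add, convert back:
P₁ = 7.41×10⁻⁸ W, P₂ = 3.80×10⁻⁹ W
P_tot = 7.79×10⁻⁸ W → 10 log₁₀(P_tot / 10⁻³) = −41.1 dBm

−41.1 dBm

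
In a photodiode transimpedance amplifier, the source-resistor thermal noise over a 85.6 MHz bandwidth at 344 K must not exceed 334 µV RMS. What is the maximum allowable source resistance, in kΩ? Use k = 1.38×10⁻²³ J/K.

68.6 kΩ

Johnson–Nyquist: V_n = √(4kTRB) ⇒ R = V_n² / (4kTB)
4kTB = 4 × 1.38×10⁻²³ × 344 × 8.56×10⁷ = 1.63×10⁻¹²
R = (3.34×10⁻⁴)² / 1.63×10⁻¹² = 6.86×10⁴ Ω = 68.6 kΩ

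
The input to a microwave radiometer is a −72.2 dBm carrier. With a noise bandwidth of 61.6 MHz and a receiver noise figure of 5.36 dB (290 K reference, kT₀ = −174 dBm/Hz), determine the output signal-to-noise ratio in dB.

Noise floor: N = −174 + 10 log₁₀(B) + NF
10 log₁₀(6.16×10⁷) = 77.9 dB
N = −174 + 77.9 + 5.36 = −90.74 dBm
SNR = P_sig − N = −72.2 − (−90.74) = 18.54 dB → 18.5 dB

18.5 dB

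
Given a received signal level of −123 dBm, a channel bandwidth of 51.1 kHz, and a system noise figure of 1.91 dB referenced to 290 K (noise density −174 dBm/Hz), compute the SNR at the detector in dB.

2.0 dB

Noise floor: N = −174 + 10 log₁₀(B) + NF
10 log₁₀(5.11×10⁴) = 47.08 dB
N = −174 + 47.08 + 1.91 = −125.01 dBm
SNR = P_sig − N = −123 − (−125.01) = 2.01 dB → 2.0 dB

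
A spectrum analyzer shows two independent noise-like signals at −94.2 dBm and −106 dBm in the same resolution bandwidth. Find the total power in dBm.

−93.9 dBm

Convert to linear, add, convert back:
P₁ = 3.80×10⁻¹³ W, P₂ = 2.51×10⁻¹⁴ W
P_tot = 4.05×10⁻¹³ W → 10 log₁₀(P_tot / 10⁻³) = −93.9 dBm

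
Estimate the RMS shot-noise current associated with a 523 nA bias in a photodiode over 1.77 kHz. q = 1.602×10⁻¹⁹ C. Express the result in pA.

I_n = √(2qI·B)
2qI·B = 2 × 1.602×10⁻¹⁹ × 5.23×10⁻⁷ × 1.77×10³ = 2.97×10⁻²² A²
I_n = √(2.97×10⁻²²) = 1.72×10⁻¹¹ A = 17.2 pA

17.2 pA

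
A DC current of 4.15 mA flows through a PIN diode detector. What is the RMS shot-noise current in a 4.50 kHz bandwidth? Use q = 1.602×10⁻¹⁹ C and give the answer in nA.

2.45 nA

I_n = √(2qI·B)
2qI·B = 2 × 1.602×10⁻¹⁹ × 4.15×10⁻³ × 4.50×10³ = 5.98×10⁻¹⁸ A²
I_n = √(5.98×10⁻¹⁸) = 2.45×10⁻⁹ A = 2.45 nA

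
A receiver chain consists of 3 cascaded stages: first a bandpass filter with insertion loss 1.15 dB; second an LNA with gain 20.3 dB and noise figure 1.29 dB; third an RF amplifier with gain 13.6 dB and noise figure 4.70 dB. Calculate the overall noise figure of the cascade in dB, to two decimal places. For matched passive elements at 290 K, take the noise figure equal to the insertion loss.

2.50 dB

Convert to linear (a loss of L dB is a gain of −L dB): F_i = 10^(NF_i/10), G_i = 10^(G_i,dB/10)
  Stage 1: F_1 = 10^(1.15/10) = 1.303, G_1 = 10^(−1.15/10) = 0.7674
  Stage 2: F_2 = 10^(1.29/10) = 1.346, G_2 = 10^(20.3/10) = 107.2
  Stage 3: F_3 = 10^(4.70/10) = 2.951, G_3 = 10^(13.6/10) = 22.91
Friis cascade:
  F = 1.303 + (1.346 − 1)/0.7674 + (2.951 − 1)/82.22 = 1.778
NF = 10 log₁₀(1.778) = 2.50 dB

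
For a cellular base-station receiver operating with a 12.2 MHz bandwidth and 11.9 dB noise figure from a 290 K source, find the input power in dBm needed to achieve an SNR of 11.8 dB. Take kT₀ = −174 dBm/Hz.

Sensitivity = −174 + 10 log₁₀(B) + NF + SNR_min
= −174 + 70.86 + 11.9 + 11.8
= −79.44 dBm → −79.4 dBm

−79.4 dBm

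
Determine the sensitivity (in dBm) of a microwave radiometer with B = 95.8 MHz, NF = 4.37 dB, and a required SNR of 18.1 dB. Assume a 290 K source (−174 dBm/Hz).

Sensitivity = −174 + 10 log₁₀(B) + NF + SNR_min
= −174 + 79.81 + 4.37 + 18.1
= −71.72 dBm → −71.7 dBm

−71.7 dBm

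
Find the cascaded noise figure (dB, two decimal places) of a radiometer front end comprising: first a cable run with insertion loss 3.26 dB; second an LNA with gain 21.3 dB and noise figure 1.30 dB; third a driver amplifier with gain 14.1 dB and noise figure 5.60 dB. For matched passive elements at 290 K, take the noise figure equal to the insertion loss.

4.62 dB

Convert to linear (a loss of L dB is a gain of −L dB): F_i = 10^(NF_i/10), G_i = 10^(G_i,dB/10)
  Stage 1: F_1 = 10^(3.26/10) = 2.118, G_1 = 10^(−3.26/10) = 0.4721
  Stage 2: F_2 = 10^(1.30/10) = 1.349, G_2 = 10^(21.3/10) = 134.9
  Stage 3: F_3 = 10^(5.60/10) = 3.631, G_3 = 10^(14.1/10) = 25.70
Friis cascade:
  F = 2.118 + (1.349 − 1)/0.4721 + (3.631 − 1)/63.68 = 2.899
NF = 10 log₁₀(2.899) = 4.62 dB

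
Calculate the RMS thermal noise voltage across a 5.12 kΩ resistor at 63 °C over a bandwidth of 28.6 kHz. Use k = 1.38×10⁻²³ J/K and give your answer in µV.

1.65 µV

T = 63 °C + 273.15 = 336.15 K
V_n = √(4kTRB)
4kTRB = 4 × 1.38×10⁻²³ × 336.15 × 5.12×10³ × 2.86×10⁴ = 2.72×10⁻¹² V²
V_n = √(2.72×10⁻¹²) = 1.65×10⁻⁶ V = 1.65 µV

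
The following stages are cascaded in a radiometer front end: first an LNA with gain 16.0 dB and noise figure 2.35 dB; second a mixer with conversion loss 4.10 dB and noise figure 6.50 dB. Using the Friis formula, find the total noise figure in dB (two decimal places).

Convert to linear (a loss of L dB is a gain of −L dB): F_i = 10^(NF_i/10), G_i = 10^(G_i,dB/10)
  Stage 1: F_1 = 10^(2.35/10) = 1.718, G_1 = 10^(16.0/10) = 39.81
  Stage 2: F_2 = 10^(6.50/10) = 4.467, G_2 = 10^(−4.10/10) = 0.3890
Friis cascade:
  F = 1.718 + (4.467 − 1)/39.81 = 1.805
NF = 10 log₁₀(1.805) = 2.56 dB

2.56 dB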